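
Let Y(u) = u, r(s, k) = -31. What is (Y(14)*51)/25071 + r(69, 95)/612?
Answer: -113411/5114484 ≈ -0.022174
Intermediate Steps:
(Y(14)*51)/25071 + r(69, 95)/612 = (14*51)/25071 - 31/612 = 714*(1/25071) - 31*1/612 = 238/8357 - 31/612 = -113411/5114484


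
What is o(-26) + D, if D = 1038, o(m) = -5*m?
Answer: 1168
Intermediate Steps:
o(-26) + D = -5*(-26) + 1038 = 130 + 1038 = 1168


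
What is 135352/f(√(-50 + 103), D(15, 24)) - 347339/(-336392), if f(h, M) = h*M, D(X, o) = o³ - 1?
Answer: 347339/336392 + 135352*√53/732619 ≈ 2.3775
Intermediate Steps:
D(X, o) = -1 + o³
f(h, M) = M*h
135352/f(√(-50 + 103), D(15, 24)) - 347339/(-336392) = 135352/(((-1 + 24³)*√(-50 + 103))) - 347339/(-336392) = 135352/(((-1 + 13824)*√53)) - 347339*(-1/336392) = 135352/((13823*√53)) + 347339/336392 = 135352*(√53/732619) + 347339/336392 = 135352*√53/732619 + 347339/336392 = 347339/336392 + 135352*√53/732619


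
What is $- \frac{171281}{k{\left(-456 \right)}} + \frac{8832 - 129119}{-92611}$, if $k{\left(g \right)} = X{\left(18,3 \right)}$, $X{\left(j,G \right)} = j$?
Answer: $- \frac{428657825}{45054} \approx -9514.3$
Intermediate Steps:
$k{\left(g \right)} = 18$
$- \frac{171281}{k{\left(-456 \right)}} + \frac{8832 - 129119}{-92611} = - \frac{171281}{18} + \frac{8832 - 129119}{-92611} = \left(-171281\right) \frac{1}{18} - - \frac{3251}{2503} = - \frac{171281}{18} + \frac{3251}{2503} = - \frac{428657825}{45054}$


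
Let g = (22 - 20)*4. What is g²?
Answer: 64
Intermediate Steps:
g = 8 (g = 2*4 = 8)
g² = 8² = 64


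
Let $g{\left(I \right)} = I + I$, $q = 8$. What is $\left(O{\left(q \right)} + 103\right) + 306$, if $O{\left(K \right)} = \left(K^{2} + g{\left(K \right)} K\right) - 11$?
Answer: $590$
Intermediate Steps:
$g{\left(I \right)} = 2 I$
$O{\left(K \right)} = -11 + 3 K^{2}$ ($O{\left(K \right)} = \left(K^{2} + 2 K K\right) - 11 = \left(K^{2} + 2 K^{2}\right) - 11 = 3 K^{2} - 11 = -11 + 3 K^{2}$)
$\left(O{\left(q \right)} + 103\right) + 306 = \left(\left(-11 + 3 \cdot 8^{2}\right) + 103\right) + 306 = \left(\left(-11 + 3 \cdot 64\right) + 103\right) + 306 = \left(\left(-11 + 192\right) + 103\right) + 306 = \left(181 + 103\right) + 306 = 284 + 306 = 590$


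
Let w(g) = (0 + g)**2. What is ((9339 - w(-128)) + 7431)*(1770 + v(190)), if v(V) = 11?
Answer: 687466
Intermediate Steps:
w(g) = g**2
((9339 - w(-128)) + 7431)*(1770 + v(190)) = ((9339 - 1*(-128)**2) + 7431)*(1770 + 11) = ((9339 - 1*16384) + 7431)*1781 = ((9339 - 16384) + 7431)*1781 = (-7045 + 7431)*1781 = 386*1781 = 687466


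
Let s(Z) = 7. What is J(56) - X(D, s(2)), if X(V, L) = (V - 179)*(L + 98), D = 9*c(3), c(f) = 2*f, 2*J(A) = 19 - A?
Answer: 26213/2 ≈ 13107.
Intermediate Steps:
J(A) = 19/2 - A/2 (J(A) = (19 - A)/2 = 19/2 - A/2)
D = 54 (D = 9*(2*3) = 9*6 = 54)
X(V, L) = (-179 + V)*(98 + L)
J(56) - X(D, s(2)) = (19/2 - 1/2*56) - (-17542 - 179*7 + 98*54 + 7*54) = (19/2 - 28) - (-17542 - 1253 + 5292 + 378) = -37/2 - 1*(-13125) = -37/2 + 13125 = 26213/2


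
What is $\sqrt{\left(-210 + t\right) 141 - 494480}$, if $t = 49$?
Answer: $i \sqrt{517181} \approx 719.15 i$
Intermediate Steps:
$\sqrt{\left(-210 + t\right) 141 - 494480} = \sqrt{\left(-210 + 49\right) 141 - 494480} = \sqrt{\left(-161\right) 141 - 494480} = \sqrt{-22701 - 494480} = \sqrt{-517181} = i \sqrt{517181}$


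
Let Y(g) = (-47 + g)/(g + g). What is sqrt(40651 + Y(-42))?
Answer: sqrt(71710233)/42 ≈ 201.62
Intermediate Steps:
Y(g) = (-47 + g)/(2*g) (Y(g) = (-47 + g)/((2*g)) = (-47 + g)*(1/(2*g)) = (-47 + g)/(2*g))
sqrt(40651 + Y(-42)) = sqrt(40651 + (1/2)*(-47 - 42)/(-42)) = sqrt(40651 + (1/2)*(-1/42)*(-89)) = sqrt(40651 + 89/84) = sqrt(3414773/84) = sqrt(71710233)/42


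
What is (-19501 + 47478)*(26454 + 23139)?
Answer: 1387463361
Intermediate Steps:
(-19501 + 47478)*(26454 + 23139) = 27977*49593 = 1387463361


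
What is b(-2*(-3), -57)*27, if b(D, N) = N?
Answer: -1539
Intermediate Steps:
b(-2*(-3), -57)*27 = -57*27 = -1539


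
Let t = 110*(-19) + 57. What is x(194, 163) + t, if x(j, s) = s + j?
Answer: -1676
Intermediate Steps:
x(j, s) = j + s
t = -2033 (t = -2090 + 57 = -2033)
x(194, 163) + t = (194 + 163) - 2033 = 357 - 2033 = -1676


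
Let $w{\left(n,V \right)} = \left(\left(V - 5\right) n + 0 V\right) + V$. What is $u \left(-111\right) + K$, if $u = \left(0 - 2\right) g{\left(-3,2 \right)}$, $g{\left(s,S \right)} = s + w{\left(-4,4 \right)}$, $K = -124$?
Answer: $986$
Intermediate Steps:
$w{\left(n,V \right)} = V + n \left(-5 + V\right)$ ($w{\left(n,V \right)} = \left(\left(-5 + V\right) n + 0\right) + V = \left(n \left(-5 + V\right) + 0\right) + V = n \left(-5 + V\right) + V = V + n \left(-5 + V\right)$)
$g{\left(s,S \right)} = 8 + s$ ($g{\left(s,S \right)} = s + \left(4 - -20 + 4 \left(-4\right)\right) = s + \left(4 + 20 - 16\right) = s + 8 = 8 + s$)
$u = -10$ ($u = \left(0 - 2\right) \left(8 - 3\right) = \left(-2\right) 5 = -10$)
$u \left(-111\right) + K = \left(-10\right) \left(-111\right) - 124 = 1110 - 124 = 986$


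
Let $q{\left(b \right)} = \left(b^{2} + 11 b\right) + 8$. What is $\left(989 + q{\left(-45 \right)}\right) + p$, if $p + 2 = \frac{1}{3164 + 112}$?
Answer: $\frac{8271901}{3276} \approx 2525.0$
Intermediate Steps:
$q{\left(b \right)} = 8 + b^{2} + 11 b$
$p = - \frac{6551}{3276}$ ($p = -2 + \frac{1}{3164 + 112} = -2 + \frac{1}{3276} = - \frac{6551}{3276} \approx -1.9997$)
$\left(989 + q{\left(-45 \right)}\right) + p = \left(989 + \left(8 + \left(-45\right)^{2} + 11 \left(-45\right)\right)\right) - \frac{6551}{3276} = \left(989 + \left(8 + 2025 - 495\right)\right) - \frac{6551}{3276} = \left(989 + 1538\right) - \frac{6551}{3276} = 2527 - \frac{6551}{3276} = \frac{8271901}{3276}$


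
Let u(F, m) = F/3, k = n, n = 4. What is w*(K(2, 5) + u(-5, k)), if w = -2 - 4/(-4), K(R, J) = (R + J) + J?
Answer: -31/3 ≈ -10.333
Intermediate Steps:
K(R, J) = R + 2*J (K(R, J) = (J + R) + J = R + 2*J)
w = -1 (w = -2 - 4*(-¼) = -2 + 1 = -1)
k = 4
u(F, m) = F/3 (u(F, m) = F*(⅓) = F/3)
w*(K(2, 5) + u(-5, k)) = -((2 + 2*5) + (⅓)*(-5)) = -((2 + 10) - 5/3) = -(12 - 5/3) = -1*31/3 = -31/3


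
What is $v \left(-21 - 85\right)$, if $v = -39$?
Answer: $4134$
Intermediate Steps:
$v \left(-21 - 85\right) = - 39 \left(-21 - 85\right) = \left(-39\right) \left(-106\right) = 4134$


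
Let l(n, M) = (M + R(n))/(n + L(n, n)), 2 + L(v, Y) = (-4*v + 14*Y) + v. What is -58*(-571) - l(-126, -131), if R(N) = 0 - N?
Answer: 50140647/1514 ≈ 33118.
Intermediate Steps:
L(v, Y) = -2 - 3*v + 14*Y (L(v, Y) = -2 + ((-4*v + 14*Y) + v) = -2 + (-3*v + 14*Y) = -2 - 3*v + 14*Y)
R(N) = -N
l(n, M) = (M - n)/(-2 + 12*n) (l(n, M) = (M - n)/(n + (-2 - 3*n + 14*n)) = (M - n)/(n + (-2 + 11*n)) = (M - n)/(-2 + 12*n))
-58*(-571) - l(-126, -131) = -58*(-571) - (-131 - 1*(-126))/(2*(-1 + 6*(-126))) = 33118 - (-131 + 126)/(2*(-1 - 756)) = 33118 - (-5)/(2*(-757)) = 33118 - (-1)*(-5)/(2*757) = 33118 - 1*5/1514 = 33118 - 5/1514 = 50140647/1514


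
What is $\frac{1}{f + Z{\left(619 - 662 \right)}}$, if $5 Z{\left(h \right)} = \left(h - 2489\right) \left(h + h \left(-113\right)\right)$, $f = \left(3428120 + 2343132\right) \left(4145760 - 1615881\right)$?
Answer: $\frac{5}{73002833998428} \approx 6.849 \cdot 10^{-14}$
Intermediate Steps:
$f = 14600569238508$ ($f = 5771252 \cdot 2529879 = 14600569238508$)
$Z{\left(h \right)} = - \frac{112 h \left(-2489 + h\right)}{5}$ ($Z{\left(h \right)} = \frac{\left(h - 2489\right) \left(h + h \left(-113\right)\right)}{5} = \frac{\left(-2489 + h\right) \left(h - 113 h\right)}{5} = \frac{\left(-2489 + h\right) \left(- 112 h\right)}{5} = \frac{\left(-112\right) h \left(-2489 + h\right)}{5} = - \frac{112 h \left(-2489 + h\right)}{5}$)
$\frac{1}{f + Z{\left(619 - 662 \right)}} = \frac{1}{14600569238508 + \frac{112 \left(619 - 662\right) \left(2489 - \left(619 - 662\right)\right)}{5}} = \frac{1}{14600569238508 + \frac{112}{5} \left(-43\right) \left(2489 - -43\right)} = \frac{1}{14600569238508 + \frac{112}{5} \left(-43\right) \left(2489 + 43\right)} = \frac{1}{14600569238508 + \frac{112}{5} \left(-43\right) 2532} = \frac{1}{14600569238508 - \frac{12194112}{5}} = \frac{1}{\frac{73002833998428}{5}} = \frac{5}{73002833998428}$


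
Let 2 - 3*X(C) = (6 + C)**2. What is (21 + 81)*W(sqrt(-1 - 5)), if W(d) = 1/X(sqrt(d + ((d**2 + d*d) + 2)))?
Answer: 306/(2 - (6 + sqrt(-10 + I*sqrt(6)))**2) ≈ -3.5401 + 5.0325*I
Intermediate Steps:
X(C) = 2/3 - (6 + C)**2/3
W(d) = 1/(2/3 - (6 + sqrt(2 + d + 2*d**2))**2/3) (W(d) = 1/(2/3 - (6 + sqrt(d + ((d**2 + d*d) + 2)))**2/3) = 1/(2/3 - (6 + sqrt(d + ((d**2 + d**2) + 2)))**2/3) = 1/(2/3 - (6 + sqrt(d + (2*d**2 + 2)))**2/3) = 1/(2/3 - (6 + sqrt(d + (2 + 2*d**2)))**2/3) = 1/(2/3 - (6 + sqrt(2 + d + 2*d**2))**2/3))
(21 + 81)*W(sqrt(-1 - 5)) = (21 + 81)*(-3/(-2 + (6 + sqrt(2 + sqrt(-1 - 5) + 2*(sqrt(-1 - 5))**2))**2)) = 102*(-3/(-2 + (6 + sqrt(2 + sqrt(-6) + 2*(sqrt(-6))**2))**2)) = 102*(-3/(-2 + (6 + sqrt(2 + I*sqrt(6) + 2*(I*sqrt(6))**2))**2)) = 102*(-3/(-2 + (6 + sqrt(2 + I*sqrt(6) + 2*(-6)))**2)) = 102*(-3/(-2 + (6 + sqrt(2 + I*sqrt(6) - 12))**2)) = 102*(-3/(-2 + (6 + sqrt(-10 + I*sqrt(6)))**2)) = -306/(-2 + (6 + sqrt(-10 + I*sqrt(6)))**2)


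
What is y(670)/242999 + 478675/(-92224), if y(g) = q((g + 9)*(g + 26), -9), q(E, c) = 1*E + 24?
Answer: -72731746133/22410339776 ≈ -3.2455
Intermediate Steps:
q(E, c) = 24 + E (q(E, c) = E + 24 = 24 + E)
y(g) = 24 + (9 + g)*(26 + g) (y(g) = 24 + (g + 9)*(g + 26) = 24 + (9 + g)*(26 + g))
y(670)/242999 + 478675/(-92224) = (258 + 670² + 35*670)/242999 + 478675/(-92224) = (258 + 448900 + 23450)*(1/242999) + 478675*(-1/92224) = 472608*(1/242999) - 478675/92224 = 472608/242999 - 478675/92224 = -72731746133/22410339776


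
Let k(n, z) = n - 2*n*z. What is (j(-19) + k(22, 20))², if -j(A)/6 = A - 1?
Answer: 544644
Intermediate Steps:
k(n, z) = n - 2*n*z
j(A) = 6 - 6*A (j(A) = -6*(A - 1) = -6*(-1 + A) = 6 - 6*A)
(j(-19) + k(22, 20))² = ((6 - 6*(-19)) + 22*(1 - 2*20))² = ((6 + 114) + 22*(1 - 40))² = (120 + 22*(-39))² = (120 - 858)² = (-738)² = 544644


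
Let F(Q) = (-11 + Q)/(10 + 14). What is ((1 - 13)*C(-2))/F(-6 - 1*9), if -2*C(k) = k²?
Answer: -288/13 ≈ -22.154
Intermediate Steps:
C(k) = -k²/2
F(Q) = -11/24 + Q/24 (F(Q) = (-11 + Q)/24 = (-11 + Q)*(1/24) = -11/24 + Q/24)
((1 - 13)*C(-2))/F(-6 - 1*9) = ((1 - 13)*(-½*(-2)²))/(-11/24 + (-6 - 1*9)/24) = (-(-6)*4)/(-11/24 + (-6 - 9)/24) = (-12*(-2))/(-11/24 + (1/24)*(-15)) = 24/(-11/24 - 5/8) = 24/(-13/12) = 24*(-12/13) = -288/13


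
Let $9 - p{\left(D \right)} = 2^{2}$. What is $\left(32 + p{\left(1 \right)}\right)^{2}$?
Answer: $1369$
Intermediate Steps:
$p{\left(D \right)} = 5$ ($p{\left(D \right)} = 9 - 2^{2} = 9 - 4 = 5$)
$\left(32 + p{\left(1 \right)}\right)^{2} = \left(32 + 5\right)^{2} = 37^{2} = 1369$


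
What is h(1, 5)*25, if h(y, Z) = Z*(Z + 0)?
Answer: 625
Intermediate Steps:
h(y, Z) = Z² (h(y, Z) = Z*Z = Z²)
h(1, 5)*25 = 5²*25 = 25*25 = 625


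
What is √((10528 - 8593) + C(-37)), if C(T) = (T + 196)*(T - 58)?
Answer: I*√13170 ≈ 114.76*I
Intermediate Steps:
C(T) = (-58 + T)*(196 + T) (C(T) = (196 + T)*(-58 + T) = (-58 + T)*(196 + T))
√((10528 - 8593) + C(-37)) = √((10528 - 8593) + (-11368 + (-37)² + 138*(-37))) = √(1935 + (-11368 + 1369 - 5106)) = √(1935 - 15105) = √(-13170) = I*√13170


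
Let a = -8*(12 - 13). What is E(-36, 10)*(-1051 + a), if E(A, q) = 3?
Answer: -3129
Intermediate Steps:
a = 8 (a = -8*(-1) = 8)
E(-36, 10)*(-1051 + a) = 3*(-1051 + 8) = 3*(-1043) = -3129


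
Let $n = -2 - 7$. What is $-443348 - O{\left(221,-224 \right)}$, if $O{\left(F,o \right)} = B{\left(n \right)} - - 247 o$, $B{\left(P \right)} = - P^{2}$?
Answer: $-387939$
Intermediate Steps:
$n = -9$ ($n = -2 - 7 = -9$)
$O{\left(F,o \right)} = -81 + 247 o$ ($O{\left(F,o \right)} = - \left(-9\right)^{2} - - 247 o = \left(-1\right) 81 + 247 o = -81 + 247 o$)
$-443348 - O{\left(221,-224 \right)} = -443348 - \left(-81 + 247 \left(-224\right)\right) = -443348 - \left(-81 - 55328\right) = -443348 - -55409 = -443348 + 55409 = -387939$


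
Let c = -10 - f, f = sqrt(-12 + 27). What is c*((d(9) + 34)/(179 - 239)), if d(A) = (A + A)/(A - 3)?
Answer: 37/6 + 37*sqrt(15)/60 ≈ 8.5550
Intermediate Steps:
d(A) = 2*A/(-3 + A) (d(A) = (2*A)/(-3 + A) = 2*A/(-3 + A))
f = sqrt(15) ≈ 3.8730
c = -10 - sqrt(15) ≈ -13.873
c*((d(9) + 34)/(179 - 239)) = (-10 - sqrt(15))*((2*9/(-3 + 9) + 34)/(179 - 239)) = (-10 - sqrt(15))*((2*9/6 + 34)/(-60)) = (-10 - sqrt(15))*((2*9*(1/6) + 34)*(-1/60)) = (-10 - sqrt(15))*((3 + 34)*(-1/60)) = (-10 - sqrt(15))*(37*(-1/60)) = (-10 - sqrt(15))*(-37/60) = 37/6 + 37*sqrt(15)/60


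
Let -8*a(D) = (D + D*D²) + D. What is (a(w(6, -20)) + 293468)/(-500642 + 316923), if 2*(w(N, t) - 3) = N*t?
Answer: -149003/86456 ≈ -1.7235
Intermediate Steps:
w(N, t) = 3 + N*t/2 (w(N, t) = 3 + (N*t)/2 = 3 + N*t/2)
a(D) = -D/4 - D³/8 (a(D) = -((D + D*D²) + D)/8 = -((D + D³) + D)/8 = -(D³ + 2*D)/8 = -D/4 - D³/8)
(a(w(6, -20)) + 293468)/(-500642 + 316923) = (-(3 + (½)*6*(-20))*(2 + (3 + (½)*6*(-20))²)/8 + 293468)/(-500642 + 316923) = (-(3 - 60)*(2 + (3 - 60)²)/8 + 293468)/(-183719) = (-⅛*(-57)*(2 + (-57)²) + 293468)*(-1/183719) = (-⅛*(-57)*(2 + 3249) + 293468)*(-1/183719) = (-⅛*(-57)*3251 + 293468)*(-1/183719) = (185307/8 + 293468)*(-1/183719) = (2533051/8)*(-1/183719) = -149003/86456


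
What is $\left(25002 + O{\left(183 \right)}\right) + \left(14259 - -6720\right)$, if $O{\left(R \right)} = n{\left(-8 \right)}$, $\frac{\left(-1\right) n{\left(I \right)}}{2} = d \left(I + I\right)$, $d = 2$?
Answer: $46045$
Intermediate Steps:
$n{\left(I \right)} = - 8 I$ ($n{\left(I \right)} = - 2 \cdot 2 \left(I + I\right) = - 2 \cdot 2 \cdot 2 I = - 2 \cdot 4 I = - 8 I$)
$O{\left(R \right)} = 64$ ($O{\left(R \right)} = \left(-8\right) \left(-8\right) = 64$)
$\left(25002 + O{\left(183 \right)}\right) + \left(14259 - -6720\right) = \left(25002 + 64\right) + \left(14259 - -6720\right) = 25066 + \left(14259 + 6720\right) = 25066 + 20979 = 46045$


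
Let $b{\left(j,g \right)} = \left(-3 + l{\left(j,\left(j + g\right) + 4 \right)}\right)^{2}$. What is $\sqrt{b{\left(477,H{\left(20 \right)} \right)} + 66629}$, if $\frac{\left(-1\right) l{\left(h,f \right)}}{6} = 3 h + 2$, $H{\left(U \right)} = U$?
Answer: $\sqrt{74043830} \approx 8604.9$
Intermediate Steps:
$l{\left(h,f \right)} = -12 - 18 h$ ($l{\left(h,f \right)} = - 6 \left(3 h + 2\right) = - 6 \left(2 + 3 h\right) = -12 - 18 h$)
$b{\left(j,g \right)} = \left(-15 - 18 j\right)^{2}$ ($b{\left(j,g \right)} = \left(-3 - \left(12 + 18 j\right)\right)^{2} = \left(-15 - 18 j\right)^{2}$)
$\sqrt{b{\left(477,H{\left(20 \right)} \right)} + 66629} = \sqrt{9 \left(5 + 6 \cdot 477\right)^{2} + 66629} = \sqrt{9 \left(5 + 2862\right)^{2} + 66629} = \sqrt{9 \cdot 2867^{2} + 66629} = \sqrt{9 \cdot 8219689 + 66629} = \sqrt{73977201 + 66629} = \sqrt{74043830}$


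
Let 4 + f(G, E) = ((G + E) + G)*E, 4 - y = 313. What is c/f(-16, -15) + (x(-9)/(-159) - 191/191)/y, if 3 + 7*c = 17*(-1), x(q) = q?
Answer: -82190/80361939 ≈ -0.0010227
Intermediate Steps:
y = -309 (y = 4 - 1*313 = 4 - 313 = -309)
f(G, E) = -4 + E*(E + 2*G) (f(G, E) = -4 + ((G + E) + G)*E = -4 + ((E + G) + G)*E = -4 + (E + 2*G)*E = -4 + E*(E + 2*G))
c = -20/7 (c = -3/7 + (17*(-1))/7 = -3/7 + (⅐)*(-17) = -3/7 - 17/7 = -20/7 ≈ -2.8571)
c/f(-16, -15) + (x(-9)/(-159) - 191/191)/y = -20/(7*(-4 + (-15)² + 2*(-15)*(-16))) + (-9/(-159) - 191/191)/(-309) = -20/(7*(-4 + 225 + 480)) + (-9*(-1/159) - 191*1/191)*(-1/309) = -20/7/701 + (3/53 - 1)*(-1/309) = -20/7*1/701 - 50/53*(-1/309) = -20/4907 + 50/16377 = -82190/80361939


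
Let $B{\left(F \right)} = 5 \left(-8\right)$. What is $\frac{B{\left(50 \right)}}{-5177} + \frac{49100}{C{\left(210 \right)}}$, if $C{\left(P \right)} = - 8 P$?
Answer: $- \frac{12706175}{434868} \approx -29.218$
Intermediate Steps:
$B{\left(F \right)} = -40$
$\frac{B{\left(50 \right)}}{-5177} + \frac{49100}{C{\left(210 \right)}} = - \frac{40}{-5177} + \frac{49100}{\left(-8\right) 210} = \left(-40\right) \left(- \frac{1}{5177}\right) + \frac{49100}{-1680} = \frac{40}{5177} + 49100 \left(- \frac{1}{1680}\right) = \frac{40}{5177} - \frac{2455}{84} = - \frac{12706175}{434868}$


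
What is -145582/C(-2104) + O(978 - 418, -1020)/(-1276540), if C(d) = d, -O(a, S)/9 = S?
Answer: 4645548289/67146004 ≈ 69.186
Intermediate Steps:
O(a, S) = -9*S
-145582/C(-2104) + O(978 - 418, -1020)/(-1276540) = -145582/(-2104) - 9*(-1020)/(-1276540) = -145582*(-1/2104) + 9180*(-1/1276540) = 72791/1052 - 459/63827 = 4645548289/67146004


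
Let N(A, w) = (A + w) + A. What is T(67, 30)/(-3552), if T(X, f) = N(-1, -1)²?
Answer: -3/1184 ≈ -0.0025338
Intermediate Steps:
N(A, w) = w + 2*A
T(X, f) = 9 (T(X, f) = (-1 + 2*(-1))² = (-1 - 2)² = (-3)² = 9)
T(67, 30)/(-3552) = 9/(-3552) = 9*(-1/3552) = -3/1184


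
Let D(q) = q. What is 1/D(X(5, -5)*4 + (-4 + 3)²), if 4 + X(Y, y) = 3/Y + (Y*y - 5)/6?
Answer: -5/163 ≈ -0.030675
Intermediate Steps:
X(Y, y) = -29/6 + 3/Y + Y*y/6 (X(Y, y) = -4 + (3/Y + (Y*y - 5)/6) = -4 + (3/Y + (-5 + Y*y)*(⅙)) = -4 + (3/Y + (-⅚ + Y*y/6)) = -4 + (-⅚ + 3/Y + Y*y/6) = -29/6 + 3/Y + Y*y/6)
1/D(X(5, -5)*4 + (-4 + 3)²) = 1/(((⅙)*(18 + 5*(-29 + 5*(-5)))/5)*4 + (-4 + 3)²) = 1/(((⅙)*(⅕)*(18 + 5*(-29 - 25)))*4 + (-1)²) = 1/(((⅙)*(⅕)*(18 + 5*(-54)))*4 + 1) = 1/(((⅙)*(⅕)*(18 - 270))*4 + 1) = 1/(((⅙)*(⅕)*(-252))*4 + 1) = 1/(-42/5*4 + 1) = 1/(-168/5 + 1) = 1/(-163/5) = -5/163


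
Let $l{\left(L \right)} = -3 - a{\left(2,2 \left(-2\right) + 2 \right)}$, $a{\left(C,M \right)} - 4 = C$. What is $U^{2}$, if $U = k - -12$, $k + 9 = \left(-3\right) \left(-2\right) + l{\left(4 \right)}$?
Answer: $0$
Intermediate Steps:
$a{\left(C,M \right)} = 4 + C$
$l{\left(L \right)} = -9$ ($l{\left(L \right)} = -3 - \left(4 + 2\right) = -3 - 6 = -9$)
$k = -12$ ($k = -9 - 3 = -12$)
$U = 0$ ($U = -12 - -12 = -12 + 12 = 0$)
$U^{2} = 0^{2} = 0$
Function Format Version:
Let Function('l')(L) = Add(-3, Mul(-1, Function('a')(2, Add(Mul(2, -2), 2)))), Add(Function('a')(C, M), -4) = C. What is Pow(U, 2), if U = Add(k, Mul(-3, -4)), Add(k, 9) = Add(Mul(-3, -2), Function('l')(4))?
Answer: 0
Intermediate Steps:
Function('a')(C, M) = Add(4, C)
Function('l')(L) = -9 (Function('l')(L) = Add(-3, Mul(-1, Add(4, 2))) = Add(-3, Mul(-1, 6)) = Add(-3, -6) = -9)
k = -12 (k = Add(-9, Add(Mul(-3, -2), -9)) = Add(-9, Add(6, -9)) = Add(-9, -3) = -12)
U = 0 (U = Add(-12, Mul(-3, -4)) = Add(-12, 12) = 0)
Pow(U, 2) = Pow(0, 2) = 0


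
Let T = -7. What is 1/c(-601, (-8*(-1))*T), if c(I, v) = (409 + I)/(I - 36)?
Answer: 637/192 ≈ 3.3177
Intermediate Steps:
c(I, v) = (409 + I)/(-36 + I)
1/c(-601, (-8*(-1))*T) = 1/((409 - 601)/(-36 - 601)) = 1/(-192/(-637)) = 1/(-1/637*(-192)) = 1/(192/637) = 637/192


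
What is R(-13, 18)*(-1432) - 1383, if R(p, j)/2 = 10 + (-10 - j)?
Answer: 50169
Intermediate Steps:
R(p, j) = -2*j (R(p, j) = 2*(10 + (-10 - j)) = 2*(-j) = -2*j)
R(-13, 18)*(-1432) - 1383 = -2*18*(-1432) - 1383 = -36*(-1432) - 1383 = 51552 - 1383 = 50169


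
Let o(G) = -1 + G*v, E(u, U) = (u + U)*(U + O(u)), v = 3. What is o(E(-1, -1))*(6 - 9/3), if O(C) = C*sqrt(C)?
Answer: 15 + 18*I ≈ 15.0 + 18.0*I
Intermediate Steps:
O(C) = C**(3/2)
E(u, U) = (U + u)*(U + u**(3/2)) (E(u, U) = (u + U)*(U + u**(3/2)) = (U + u)*(U + u**(3/2)))
o(G) = -1 + 3*G (o(G) = -1 + G*3 = -1 + 3*G)
o(E(-1, -1))*(6 - 9/3) = (-1 + 3*((-1)**2 + (-1)**(5/2) - 1*(-1) - (-1)**(3/2)))*(6 - 9/3) = (-1 + 3*(1 + I + 1 - (-1)*I))*(6 - 9*1/3) = (-1 + 3*(1 + I + 1 + I))*(6 - 3) = (-1 + 3*(2 + 2*I))*3 = (-1 + (6 + 6*I))*3 = (5 + 6*I)*3 = 15 + 18*I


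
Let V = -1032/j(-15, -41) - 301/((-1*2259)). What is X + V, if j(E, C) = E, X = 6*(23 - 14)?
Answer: 1388531/11295 ≈ 122.93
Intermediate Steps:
X = 54 (X = 6*9 = 54)
V = 778601/11295 (V = -1032/(-15) - 301/((-1*2259)) = -1032*(-1/15) - 301/(-2259) = 344/5 - 301*(-1/2259) = 344/5 + 301/2259 = 778601/11295 ≈ 68.933)
X + V = 54 + 778601/11295 = 1388531/11295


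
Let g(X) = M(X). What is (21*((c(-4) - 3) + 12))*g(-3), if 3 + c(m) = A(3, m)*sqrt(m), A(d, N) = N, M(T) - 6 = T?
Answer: 378 - 504*I ≈ 378.0 - 504.0*I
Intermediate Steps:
M(T) = 6 + T
g(X) = 6 + X
c(m) = -3 + m**(3/2) (c(m) = -3 + m*sqrt(m) = -3 + m**(3/2))
(21*((c(-4) - 3) + 12))*g(-3) = (21*(((-3 + (-4)**(3/2)) - 3) + 12))*(6 - 3) = (21*(((-3 - 8*I) - 3) + 12))*3 = (21*((-6 - 8*I) + 12))*3 = (21*(6 - 8*I))*3 = (126 - 168*I)*3 = 378 - 504*I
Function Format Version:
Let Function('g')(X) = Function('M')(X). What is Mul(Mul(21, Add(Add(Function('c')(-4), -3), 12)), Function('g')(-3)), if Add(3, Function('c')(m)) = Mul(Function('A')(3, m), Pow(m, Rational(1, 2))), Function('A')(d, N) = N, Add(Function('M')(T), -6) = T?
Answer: Add(378, Mul(-504, I)) ≈ Add(378.00, Mul(-504.00, I))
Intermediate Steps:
Function('M')(T) = Add(6, T)
Function('g')(X) = Add(6, X)
Function('c')(m) = Add(-3, Pow(m, Rational(3, 2))) (Function('c')(m) = Add(-3, Mul(m, Pow(m, Rational(1, 2)))) = Add(-3, Pow(m, Rational(3, 2))))
Mul(Mul(21, Add(Add(Function('c')(-4), -3), 12)), Function('g')(-3)) = Mul(Mul(21, Add(Add(Add(-3, Pow(-4, Rational(3, 2))), -3), 12)), Add(6, -3)) = Mul(Mul(21, Add(Add(Add(-3, Mul(-8, I)), -3), 12)), 3) = Mul(Mul(21, Add(Add(-6, Mul(-8, I)), 12)), 3) = Mul(Mul(21, Add(6, Mul(-8, I))), 3) = Mul(Add(126, Mul(-168, I)), 3) = Add(378, Mul(-504, I))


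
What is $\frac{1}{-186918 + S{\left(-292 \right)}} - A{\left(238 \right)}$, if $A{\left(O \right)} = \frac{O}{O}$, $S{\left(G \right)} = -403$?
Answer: $- \frac{187322}{187321} \approx -1.0$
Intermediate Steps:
$A{\left(O \right)} = 1$
$\frac{1}{-186918 + S{\left(-292 \right)}} - A{\left(238 \right)} = \frac{1}{-186918 - 403} - 1 = \frac{1}{-187321} - 1 = - \frac{1}{187321} - 1 = - \frac{187322}{187321}$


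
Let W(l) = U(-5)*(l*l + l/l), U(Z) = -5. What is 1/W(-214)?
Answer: -1/228985 ≈ -4.3671e-6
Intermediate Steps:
W(l) = -5 - 5*l² (W(l) = -5*(l*l + l/l) = -5*(l² + 1) = -5*(1 + l²) = -5 - 5*l²)
1/W(-214) = 1/(-5 - 5*(-214)²) = 1/(-5 - 5*45796) = 1/(-5 - 228980) = 1/(-228985) = -1/228985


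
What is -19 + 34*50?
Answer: 1681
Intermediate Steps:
-19 + 34*50 = -19 + 1700 = 1681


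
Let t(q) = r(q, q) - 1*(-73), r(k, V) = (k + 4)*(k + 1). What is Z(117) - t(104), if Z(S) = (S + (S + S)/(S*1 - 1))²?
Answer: 9258077/3364 ≈ 2752.1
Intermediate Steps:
Z(S) = (S + 2*S/(-1 + S))² (Z(S) = (S + (2*S)/(S - 1))² = (S + (2*S)/(-1 + S))² = (S + 2*S/(-1 + S))²)
r(k, V) = (1 + k)*(4 + k) (r(k, V) = (4 + k)*(1 + k) = (1 + k)*(4 + k))
t(q) = 77 + q² + 5*q (t(q) = (4 + q² + 5*q) - 1*(-73) = (4 + q² + 5*q) + 73 = 77 + q² + 5*q)
Z(117) - t(104) = 117²*(1 + 117)²/(-1 + 117)² - (77 + 104² + 5*104) = 13689*118²/116² - (77 + 10816 + 520) = 13689*13924*(1/13456) - 1*11413 = 47651409/3364 - 11413 = 9258077/3364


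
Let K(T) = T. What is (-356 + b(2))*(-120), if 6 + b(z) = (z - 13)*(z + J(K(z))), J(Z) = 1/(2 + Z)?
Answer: 46410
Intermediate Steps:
b(z) = -6 + (-13 + z)*(z + 1/(2 + z)) (b(z) = -6 + (z - 13)*(z + 1/(2 + z)) = -6 + (-13 + z)*(z + 1/(2 + z)))
(-356 + b(2))*(-120) = (-356 + (-25 + 2**3 - 31*2 - 11*2**2)/(2 + 2))*(-120) = (-356 + (-25 + 8 - 62 - 11*4)/4)*(-120) = (-356 + (-25 + 8 - 62 - 44)/4)*(-120) = (-356 + (1/4)*(-123))*(-120) = (-356 - 123/4)*(-120) = -1547/4*(-120) = 46410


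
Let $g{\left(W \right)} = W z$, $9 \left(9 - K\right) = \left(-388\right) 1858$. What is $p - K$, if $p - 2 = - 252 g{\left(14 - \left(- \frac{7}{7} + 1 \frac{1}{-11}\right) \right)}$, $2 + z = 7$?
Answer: $- \frac{9813077}{99} \approx -99122.0$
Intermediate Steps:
$z = 5$ ($z = -2 + 7 = 5$)
$K = \frac{720985}{9}$ ($K = 9 - \frac{\left(-388\right) 1858}{9} = 9 - - \frac{720904}{9} = 9 + \frac{720904}{9} = \frac{720985}{9} \approx 80110.0$)
$g{\left(W \right)} = 5 W$ ($g{\left(W \right)} = W 5 = 5 W$)
$p = - \frac{209138}{11}$ ($p = 2 - 252 \cdot 5 \left(14 - \left(- \frac{7}{7} + 1 \frac{1}{-11}\right)\right) = 2 - 252 \cdot 5 \left(14 - \left(\left(-7\right) \frac{1}{7} + 1 \left(- \frac{1}{11}\right)\right)\right) = 2 - 252 \cdot 5 \left(14 - \left(-1 - \frac{1}{11}\right)\right) = 2 - 252 \cdot 5 \left(14 - - \frac{12}{11}\right) = 2 - 252 \cdot 5 \left(14 + \frac{12}{11}\right) = 2 - 252 \cdot 5 \cdot \frac{166}{11} = 2 - \frac{209160}{11} = - \frac{209138}{11} \approx -19013.0$)
$p - K = - \frac{209138}{11} - \frac{720985}{9} = - \frac{9813077}{99}$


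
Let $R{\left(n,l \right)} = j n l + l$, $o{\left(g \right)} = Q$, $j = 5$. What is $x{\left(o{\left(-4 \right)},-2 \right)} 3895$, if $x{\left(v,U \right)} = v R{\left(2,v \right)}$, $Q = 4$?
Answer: $685520$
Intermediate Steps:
$o{\left(g \right)} = 4$
$R{\left(n,l \right)} = l + 5 l n$ ($R{\left(n,l \right)} = 5 n l + l = 5 l n + l = l + 5 l n$)
$x{\left(v,U \right)} = 11 v^{2}$ ($x{\left(v,U \right)} = v v \left(1 + 5 \cdot 2\right) = v v \left(1 + 10\right) = v v 11 = v 11 v = 11 v^{2}$)
$x{\left(o{\left(-4 \right)},-2 \right)} 3895 = 11 \cdot 4^{2} \cdot 3895 = 11 \cdot 16 \cdot 3895 = 176 \cdot 3895 = 685520$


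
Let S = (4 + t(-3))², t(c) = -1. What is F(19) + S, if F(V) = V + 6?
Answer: 34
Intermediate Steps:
F(V) = 6 + V
S = 9 (S = (4 - 1)² = 3² = 9)
F(19) + S = (6 + 19) + 9 = 25 + 9 = 34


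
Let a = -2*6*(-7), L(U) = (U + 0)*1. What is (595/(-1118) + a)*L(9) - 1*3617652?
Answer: -4043695083/1118 ≈ -3.6169e+6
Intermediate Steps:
L(U) = U (L(U) = U*1 = U)
a = 84 (a = -12*(-7) = 84)
(595/(-1118) + a)*L(9) - 1*3617652 = (595/(-1118) + 84)*9 - 1*3617652 = (595*(-1/1118) + 84)*9 - 3617652 = (-595/1118 + 84)*9 - 3617652 = (93317/1118)*9 - 3617652 = 839853/1118 - 3617652 = -4043695083/1118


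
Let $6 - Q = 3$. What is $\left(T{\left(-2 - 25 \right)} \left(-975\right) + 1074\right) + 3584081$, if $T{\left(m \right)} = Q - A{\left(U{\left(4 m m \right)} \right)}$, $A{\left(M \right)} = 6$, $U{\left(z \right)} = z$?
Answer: $3588080$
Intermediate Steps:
$Q = 3$ ($Q = 6 - 3 = 3$)
$T{\left(m \right)} = -3$ ($T{\left(m \right)} = 3 - 6 = -3$)
$\left(T{\left(-2 - 25 \right)} \left(-975\right) + 1074\right) + 3584081 = \left(\left(-3\right) \left(-975\right) + 1074\right) + 3584081 = \left(2925 + 1074\right) + 3584081 = 3999 + 3584081 = 3588080$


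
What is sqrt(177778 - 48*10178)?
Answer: I*sqrt(310766) ≈ 557.46*I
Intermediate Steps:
sqrt(177778 - 48*10178) = sqrt(177778 - 488544) = sqrt(-310766) = I*sqrt(310766)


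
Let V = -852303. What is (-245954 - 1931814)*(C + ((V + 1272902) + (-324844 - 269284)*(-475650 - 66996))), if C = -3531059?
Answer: -702108204959827104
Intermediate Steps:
(-245954 - 1931814)*(C + ((V + 1272902) + (-324844 - 269284)*(-475650 - 66996))) = (-245954 - 1931814)*(-3531059 + ((-852303 + 1272902) + (-324844 - 269284)*(-475650 - 66996))) = -2177768*(-3531059 + (420599 - 594128*(-542646))) = -2177768*(-3531059 + (420599 + 322401182688)) = -2177768*(-3531059 + 322401603287) = -2177768*322398072228 = -702108204959827104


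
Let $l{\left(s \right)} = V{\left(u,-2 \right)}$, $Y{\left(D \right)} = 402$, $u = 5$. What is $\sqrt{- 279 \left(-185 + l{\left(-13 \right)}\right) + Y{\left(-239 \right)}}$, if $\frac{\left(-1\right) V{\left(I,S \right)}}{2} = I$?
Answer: $\sqrt{54807} \approx 234.11$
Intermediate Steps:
$V{\left(I,S \right)} = - 2 I$
$l{\left(s \right)} = -10$ ($l{\left(s \right)} = \left(-2\right) 5 = -10$)
$\sqrt{- 279 \left(-185 + l{\left(-13 \right)}\right) + Y{\left(-239 \right)}} = \sqrt{- 279 \left(-185 - 10\right) + 402} = \sqrt{\left(-279\right) \left(-195\right) + 402} = \sqrt{54405 + 402} = \sqrt{54807}$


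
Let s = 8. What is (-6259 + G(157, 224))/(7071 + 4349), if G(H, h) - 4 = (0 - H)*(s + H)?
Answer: -1608/571 ≈ -2.8161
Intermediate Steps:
G(H, h) = 4 - H*(8 + H) (G(H, h) = 4 + (0 - H)*(8 + H) = 4 + (-H)*(8 + H) = 4 - H*(8 + H))
(-6259 + G(157, 224))/(7071 + 4349) = (-6259 + (4 - 1*157² - 8*157))/(7071 + 4349) = (-6259 + (4 - 1*24649 - 1256))/11420 = (-6259 + (4 - 24649 - 1256))*(1/11420) = (-6259 - 25901)*(1/11420) = -32160*1/11420 = -1608/571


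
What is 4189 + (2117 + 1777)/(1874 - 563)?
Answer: 1831891/437 ≈ 4192.0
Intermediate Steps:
4189 + (2117 + 1777)/(1874 - 563) = 4189 + 3894/1311 = 4189 + 3894*(1/1311) = 4189 + 1298/437 = 1831891/437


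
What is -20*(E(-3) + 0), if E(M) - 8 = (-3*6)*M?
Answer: -1240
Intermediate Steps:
E(M) = 8 - 18*M (E(M) = 8 + (-3*6)*M = 8 - 18*M)
-20*(E(-3) + 0) = -20*((8 - 18*(-3)) + 0) = -20*((8 + 54) + 0) = -20*(62 + 0) = -20*62 = -1240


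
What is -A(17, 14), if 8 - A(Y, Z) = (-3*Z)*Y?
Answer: -722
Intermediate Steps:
A(Y, Z) = 8 + 3*Y*Z (A(Y, Z) = 8 - (-3*Z)*Y = 8 - (-3)*Y*Z = 8 + 3*Y*Z)
-A(17, 14) = -(8 + 3*17*14) = -(8 + 714) = -1*722 = -722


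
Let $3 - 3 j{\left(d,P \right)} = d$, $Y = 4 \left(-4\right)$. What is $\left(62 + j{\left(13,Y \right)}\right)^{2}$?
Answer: $\frac{30976}{9} \approx 3441.8$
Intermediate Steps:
$Y = -16$
$j{\left(d,P \right)} = 1 - \frac{d}{3}$
$\left(62 + j{\left(13,Y \right)}\right)^{2} = \left(62 + \left(1 - \frac{13}{3}\right)\right)^{2} = \left(62 - \frac{10}{3}\right)^{2} = \left(\frac{176}{3}\right)^{2} = \frac{30976}{9}$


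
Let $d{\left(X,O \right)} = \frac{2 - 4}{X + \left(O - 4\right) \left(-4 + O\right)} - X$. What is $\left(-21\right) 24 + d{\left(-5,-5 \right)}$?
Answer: $- \frac{18963}{38} \approx -499.03$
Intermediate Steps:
$d{\left(X,O \right)} = - X - \frac{2}{X + \left(-4 + O\right)^{2}}$ ($d{\left(X,O \right)} = - \frac{2}{X + \left(-4 + O\right) \left(-4 + O\right)} - X = - \frac{2}{X + \left(-4 + O\right)^{2}} - X = - X - \frac{2}{X + \left(-4 + O\right)^{2}}$)
$\left(-21\right) 24 + d{\left(-5,-5 \right)} = \left(-21\right) 24 + \frac{-2 - \left(-5\right)^{2} - - 5 \left(-4 - 5\right)^{2}}{-5 + \left(-4 - 5\right)^{2}} = -504 + \frac{-2 - 25 - - 5 \left(-9\right)^{2}}{-5 + \left(-9\right)^{2}} = -504 + \frac{-2 - 25 - \left(-5\right) 81}{-5 + 81} = -504 + \frac{-2 - 25 + 405}{76} = -504 + \frac{1}{76} \cdot 378 = -504 + \frac{189}{38} = - \frac{18963}{38}$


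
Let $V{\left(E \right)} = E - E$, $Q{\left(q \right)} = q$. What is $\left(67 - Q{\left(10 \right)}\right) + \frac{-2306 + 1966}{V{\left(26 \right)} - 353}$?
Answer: $\frac{20461}{353} \approx 57.963$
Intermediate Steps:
$V{\left(E \right)} = 0$
$\left(67 - Q{\left(10 \right)}\right) + \frac{-2306 + 1966}{V{\left(26 \right)} - 353} = \left(67 - 10\right) + \frac{-2306 + 1966}{0 - 353} = \left(67 - 10\right) - \frac{340}{-353} = 57 - - \frac{340}{353} = 57 + \frac{340}{353} = \frac{20461}{353}$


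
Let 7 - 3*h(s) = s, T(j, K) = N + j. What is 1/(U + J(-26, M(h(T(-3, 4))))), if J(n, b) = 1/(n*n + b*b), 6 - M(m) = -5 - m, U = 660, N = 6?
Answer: 7453/4918989 ≈ 0.0015151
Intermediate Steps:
T(j, K) = 6 + j
h(s) = 7/3 - s/3
M(m) = 11 + m (M(m) = 6 - (-5 - m) = 6 + (5 + m) = 11 + m)
J(n, b) = 1/(b² + n²) (J(n, b) = 1/(n² + b²) = 1/(b² + n²))
1/(U + J(-26, M(h(T(-3, 4))))) = 1/(660 + 1/((11 + (7/3 - (6 - 3)/3))² + (-26)²)) = 1/(660 + 1/((11 + (7/3 - ⅓*3))² + 676)) = 1/(660 + 1/((11 + (7/3 - 1))² + 676)) = 1/(660 + 1/((11 + 4/3)² + 676)) = 1/(660 + 1/((37/3)² + 676)) = 1/(660 + 1/(1369/9 + 676)) = 1/(660 + 1/(7453/9)) = 1/(660 + 9/7453) = 1/(4918989/7453) = 7453/4918989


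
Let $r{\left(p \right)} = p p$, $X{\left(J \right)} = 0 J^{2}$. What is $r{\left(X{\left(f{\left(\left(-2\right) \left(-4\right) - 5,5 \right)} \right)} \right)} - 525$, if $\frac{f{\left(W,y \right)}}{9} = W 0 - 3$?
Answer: $-525$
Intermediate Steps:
$f{\left(W,y \right)} = -27$ ($f{\left(W,y \right)} = 9 \left(W 0 - 3\right) = 9 \left(0 - 3\right) = 9 \left(-3\right) = -27$)
$X{\left(J \right)} = 0$
$r{\left(p \right)} = p^{2}$
$r{\left(X{\left(f{\left(\left(-2\right) \left(-4\right) - 5,5 \right)} \right)} \right)} - 525 = 0^{2} - 525 = 0 - 525 = -525$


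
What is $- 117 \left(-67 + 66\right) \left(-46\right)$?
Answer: $-5382$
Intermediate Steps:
$- 117 \left(-67 + 66\right) \left(-46\right) = \left(-117\right) \left(-1\right) \left(-46\right) = 117 \left(-46\right) = -5382$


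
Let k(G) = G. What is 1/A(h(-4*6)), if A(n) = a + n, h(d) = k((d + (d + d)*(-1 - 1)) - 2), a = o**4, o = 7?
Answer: 1/2471 ≈ 0.00040469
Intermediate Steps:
a = 2401 (a = 7**4 = 2401)
h(d) = -2 - 3*d (h(d) = (d + (d + d)*(-1 - 1)) - 2 = (d + (2*d)*(-2)) - 2 = (d - 4*d) - 2 = -3*d - 2 = -2 - 3*d)
A(n) = 2401 + n
1/A(h(-4*6)) = 1/(2401 + (-2 - (-12)*6)) = 1/(2401 + (-2 - 3*(-24))) = 1/(2401 + (-2 + 72)) = 1/(2401 + 70) = 1/2471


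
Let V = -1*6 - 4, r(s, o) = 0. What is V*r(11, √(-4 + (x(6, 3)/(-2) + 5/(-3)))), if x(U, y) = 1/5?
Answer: 0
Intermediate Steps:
x(U, y) = ⅕
V = -10 (V = -6 - 4 = -10)
V*r(11, √(-4 + (x(6, 3)/(-2) + 5/(-3)))) = -10*0 = 0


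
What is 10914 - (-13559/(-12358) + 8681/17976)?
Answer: 1212082897265/111073704 ≈ 10912.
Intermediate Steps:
10914 - (-13559/(-12358) + 8681/17976) = 10914 - (-13559*(-1/12358) + 8681*(1/17976)) = 10914 - (13559/12358 + 8681/17976) = 10914 - 1*175508191/111073704 = 10914 - 175508191/111073704 = 1212082897265/111073704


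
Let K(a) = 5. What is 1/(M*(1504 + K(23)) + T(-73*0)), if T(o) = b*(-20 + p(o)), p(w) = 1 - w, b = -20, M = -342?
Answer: -1/515698 ≈ -1.9391e-6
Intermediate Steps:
T(o) = 380 + 20*o (T(o) = -20*(-20 + (1 - o)) = -20*(-19 - o) = 380 + 20*o)
1/(M*(1504 + K(23)) + T(-73*0)) = 1/(-342*(1504 + 5) + (380 + 20*(-73*0))) = 1/(-342*1509 + (380 + 20*0)) = 1/(-516078 + (380 + 0)) = 1/(-516078 + 380) = 1/(-515698) = -1/515698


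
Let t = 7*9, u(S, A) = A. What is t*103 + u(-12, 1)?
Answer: 6490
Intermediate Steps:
t = 63
t*103 + u(-12, 1) = 63*103 + 1 = 6489 + 1 = 6490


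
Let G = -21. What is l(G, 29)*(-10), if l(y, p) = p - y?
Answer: -500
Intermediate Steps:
l(G, 29)*(-10) = (29 - 1*(-21))*(-10) = (29 + 21)*(-10) = 50*(-10) = -500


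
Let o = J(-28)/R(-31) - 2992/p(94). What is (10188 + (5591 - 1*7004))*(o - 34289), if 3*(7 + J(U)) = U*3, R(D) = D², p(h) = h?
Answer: -13602746699100/45167 ≈ -3.0117e+8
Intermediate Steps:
J(U) = -7 + U (J(U) = -7 + (U*3)/3 = -7 + (3*U)/3 = -7 + U)
o = -1439301/45167 (o = (-7 - 28)/((-31)²) - 2992/94 = -35/961 - 2992*1/94 = -35*1/961 - 1496/47 = -35/961 - 1496/47 = -1439301/45167 ≈ -31.866)
(10188 + (5591 - 1*7004))*(o - 34289) = (10188 + (5591 - 1*7004))*(-1439301/45167 - 34289) = (10188 + (5591 - 7004))*(-1550170564/45167) = (10188 - 1413)*(-1550170564/45167) = 8775*(-1550170564/45167) = -13602746699100/45167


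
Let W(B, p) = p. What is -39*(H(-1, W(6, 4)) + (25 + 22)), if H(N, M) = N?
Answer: -1794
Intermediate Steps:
-39*(H(-1, W(6, 4)) + (25 + 22)) = -39*(-1 + (25 + 22)) = -39*(-1 + 47) = -39*46 = -1794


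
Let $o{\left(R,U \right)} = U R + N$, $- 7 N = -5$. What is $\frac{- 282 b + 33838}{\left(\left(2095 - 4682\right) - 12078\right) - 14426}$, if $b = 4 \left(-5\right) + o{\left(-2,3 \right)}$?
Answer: $- \frac{286780}{203637} \approx -1.4083$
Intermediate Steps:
$N = \frac{5}{7}$ ($N = \left(- \frac{1}{7}\right) \left(-5\right) = \frac{5}{7} \approx 0.71429$)
$o{\left(R,U \right)} = \frac{5}{7} + R U$ ($o{\left(R,U \right)} = U R + \frac{5}{7} = R U + \frac{5}{7} = \frac{5}{7} + R U$)
$b = - \frac{177}{7}$ ($b = 4 \left(-5\right) + \left(\frac{5}{7} - 6\right) = -20 + \left(\frac{5}{7} - 6\right) = -20 - \frac{37}{7} = - \frac{177}{7} \approx -25.286$)
$\frac{- 282 b + 33838}{\left(\left(2095 - 4682\right) - 12078\right) - 14426} = \frac{\left(-282\right) \left(- \frac{177}{7}\right) + 33838}{\left(\left(2095 - 4682\right) - 12078\right) - 14426} = \frac{\frac{49914}{7} + 33838}{\left(-2587 - 12078\right) + \left(-20972 + 6546\right)} = \frac{286780}{7 \left(-14665 - 14426\right)} = \frac{286780}{7 \left(-29091\right)} = \frac{286780}{7} \left(- \frac{1}{29091}\right) = - \frac{286780}{203637}$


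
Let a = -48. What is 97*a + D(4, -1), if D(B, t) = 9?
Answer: -4647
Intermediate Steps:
97*a + D(4, -1) = 97*(-48) + 9 = -4656 + 9 = -4647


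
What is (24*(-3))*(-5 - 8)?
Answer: 936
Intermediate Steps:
(24*(-3))*(-5 - 8) = -72*(-13) = 936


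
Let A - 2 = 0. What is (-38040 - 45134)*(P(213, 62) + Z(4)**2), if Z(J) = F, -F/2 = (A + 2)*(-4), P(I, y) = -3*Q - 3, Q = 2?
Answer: -84421610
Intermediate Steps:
A = 2 (A = 2 + 0 = 2)
P(I, y) = -9 (P(I, y) = -3*2 - 3 = -6 - 3 = -9)
F = 32 (F = -2*(2 + 2)*(-4) = -8*(-4) = -2*(-16) = 32)
Z(J) = 32
(-38040 - 45134)*(P(213, 62) + Z(4)**2) = (-38040 - 45134)*(-9 + 32**2) = -83174*(-9 + 1024) = -83174*1015 = -84421610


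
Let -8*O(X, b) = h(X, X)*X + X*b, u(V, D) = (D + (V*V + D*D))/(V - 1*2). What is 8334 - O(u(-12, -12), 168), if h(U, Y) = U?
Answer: 780921/98 ≈ 7968.6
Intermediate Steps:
u(V, D) = (D + D² + V²)/(-2 + V) (u(V, D) = (D + (V² + D²))/(V - 2) = (D + (D² + V²))/(-2 + V) = (D + D² + V²)/(-2 + V))
O(X, b) = -X²/8 - X*b/8 (O(X, b) = -(X*X + X*b)/8 = -(X² + X*b)/8 = -X²/8 - X*b/8)
8334 - O(u(-12, -12), 168) = 8334 - (-1)*(-12 + (-12)² + (-12)²)/(-2 - 12)*((-12 + (-12)² + (-12)²)/(-2 - 12) + 168)/8 = 8334 - (-1)*(-12 + 144 + 144)/(-14)*((-12 + 144 + 144)/(-14) + 168)/8 = 8334 - (-1)*(-1/14*276)*(-1/14*276 + 168)/8 = 8334 - (-1)*(-138)*(-138/7 + 168)/(8*7) = 8334 - (-1)*(-138)*1038/(8*7*7) = 8334 - 1*35811/98 = 8334 - 35811/98 = 780921/98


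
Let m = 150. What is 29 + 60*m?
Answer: 9029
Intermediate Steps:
29 + 60*m = 29 + 60*150 = 29 + 9000 = 9029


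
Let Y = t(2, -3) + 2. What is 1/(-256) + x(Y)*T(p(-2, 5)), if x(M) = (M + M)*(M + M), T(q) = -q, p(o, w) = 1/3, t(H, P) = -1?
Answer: -1027/768 ≈ -1.3372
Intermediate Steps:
p(o, w) = ⅓
Y = 1 (Y = -1 + 2 = 1)
x(M) = 4*M² (x(M) = (2*M)*(2*M) = 4*M²)
1/(-256) + x(Y)*T(p(-2, 5)) = 1/(-256) + (4*1²)*(-1*⅓) = -1/256 + (4*1)*(-⅓) = -1/256 + 4*(-⅓) = -1/256 - 4/3 = -1027/768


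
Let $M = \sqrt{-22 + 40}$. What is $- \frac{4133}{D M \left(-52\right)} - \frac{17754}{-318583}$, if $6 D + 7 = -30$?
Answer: $\frac{17754}{318583} - \frac{4133 \sqrt{2}}{1924} \approx -2.9822$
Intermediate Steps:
$D = - \frac{37}{6}$ ($D = - \frac{7}{6} + \frac{1}{6} \left(-30\right) = - \frac{7}{6} - 5 = - \frac{37}{6} \approx -6.1667$)
$M = 3 \sqrt{2}$ ($M = \sqrt{18} = 3 \sqrt{2} \approx 4.2426$)
$- \frac{4133}{D M \left(-52\right)} - \frac{17754}{-318583} = - \frac{4133}{- \frac{37 \cdot 3 \sqrt{2}}{6} \left(-52\right)} - \frac{17754}{-318583} = - \frac{4133}{- \frac{37 \sqrt{2}}{2} \left(-52\right)} - - \frac{17754}{318583} = - \frac{4133}{962 \sqrt{2}} + \frac{17754}{318583} = - 4133 \frac{\sqrt{2}}{1924} + \frac{17754}{318583} = - \frac{4133 \sqrt{2}}{1924} + \frac{17754}{318583} = \frac{17754}{318583} - \frac{4133 \sqrt{2}}{1924}$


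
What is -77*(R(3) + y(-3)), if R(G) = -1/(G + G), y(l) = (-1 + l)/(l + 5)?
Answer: 1001/6 ≈ 166.83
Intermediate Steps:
y(l) = (-1 + l)/(5 + l)
R(G) = -1/(2*G)
-77*(R(3) + y(-3)) = -77*(-½/3 + (-1 - 3)/(5 - 3)) = -77*(-½*⅓ - 4/2) = -77*(-⅙ + (½)*(-4)) = -77*(-⅙ - 2) = -77*(-13/6) = 1001/6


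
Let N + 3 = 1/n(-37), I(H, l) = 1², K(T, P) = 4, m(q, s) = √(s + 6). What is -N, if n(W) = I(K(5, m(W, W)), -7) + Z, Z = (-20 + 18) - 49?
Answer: 151/50 ≈ 3.0200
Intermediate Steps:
m(q, s) = √(6 + s)
I(H, l) = 1
Z = -51 (Z = -2 - 49 = -51)
n(W) = -50 (n(W) = 1 - 51 = -50)
N = -151/50 (N = -3 + 1/(-50) = -3 - 1/50 = -151/50 ≈ -3.0200)
-N = -1*(-151/50) = 151/50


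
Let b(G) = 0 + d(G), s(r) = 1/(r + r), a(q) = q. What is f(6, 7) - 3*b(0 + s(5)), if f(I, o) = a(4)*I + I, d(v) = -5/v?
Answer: 180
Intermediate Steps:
s(r) = 1/(2*r)
b(G) = -5/G (b(G) = 0 - 5/G = -5/G)
f(I, o) = 5*I (f(I, o) = 4*I + I = 5*I)
f(6, 7) - 3*b(0 + s(5)) = 5*6 - (-15)/(0 + (½)/5) = 30 - (-15)/(0 + (½)*(⅕)) = 30 - (-15)/(0 + ⅒) = 30 - (-15)/⅒ = 30 - (-15)*10 = 30 - 3*(-50) = 30 + 150 = 180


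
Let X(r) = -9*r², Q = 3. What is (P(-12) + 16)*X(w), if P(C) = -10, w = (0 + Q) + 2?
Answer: -1350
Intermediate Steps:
w = 5 (w = (0 + 3) + 2 = 3 + 2 = 5)
(P(-12) + 16)*X(w) = (-10 + 16)*(-9*5²) = 6*(-9*25) = 6*(-225) = -1350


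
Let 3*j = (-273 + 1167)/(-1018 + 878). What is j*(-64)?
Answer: 4768/35 ≈ 136.23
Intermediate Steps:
j = -149/70 (j = ((-273 + 1167)/(-1018 + 878))/3 = (894/(-140))/3 = (894*(-1/140))/3 = (1/3)*(-447/70) = -149/70 ≈ -2.1286)
j*(-64) = -149/70*(-64) = 4768/35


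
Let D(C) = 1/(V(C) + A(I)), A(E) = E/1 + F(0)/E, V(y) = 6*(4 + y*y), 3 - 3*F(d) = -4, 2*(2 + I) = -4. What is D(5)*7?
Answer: 84/2033 ≈ 0.041318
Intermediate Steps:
I = -4 (I = -2 + (1/2)*(-4) = -2 - 2 = -4)
F(d) = 7/3 (F(d) = 1 - 1/3*(-4) = 1 + 4/3 = 7/3)
V(y) = 24 + 6*y**2 (V(y) = 6*(4 + y**2) = 24 + 6*y**2)
A(E) = E + 7/(3*E) (A(E) = E/1 + 7/(3*E) = E*1 + 7/(3*E) = E + 7/(3*E))
D(C) = 1/(233/12 + 6*C**2) (D(C) = 1/((24 + 6*C**2) + (-4 + (7/3)/(-4))) = 1/((24 + 6*C**2) + (-4 + (7/3)*(-1/4))) = 1/((24 + 6*C**2) + (-4 - 7/12)) = 1/((24 + 6*C**2) - 55/12) = 1/(233/12 + 6*C**2))
D(5)*7 = (12/(233 + 72*5**2))*7 = (12/(233 + 72*25))*7 = (12/(233 + 1800))*7 = (12/2033)*7 = 84/2033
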